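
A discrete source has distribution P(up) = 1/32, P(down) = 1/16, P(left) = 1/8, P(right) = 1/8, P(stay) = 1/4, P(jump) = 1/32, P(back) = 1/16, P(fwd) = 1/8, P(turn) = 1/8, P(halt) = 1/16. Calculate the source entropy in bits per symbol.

Each probability is a power of 1/2, so log₂(1/p) is an integer.
H = Σ p·log₂(1/p) = 1/32·5 + 1/16·4 + 1/8·3 + 1/8·3 + 1/4·2 + 1/32·5 + 1/16·4 + 1/8·3 + 1/8·3 + 1/16·4 = 3.0625 bits.

3.0625 bits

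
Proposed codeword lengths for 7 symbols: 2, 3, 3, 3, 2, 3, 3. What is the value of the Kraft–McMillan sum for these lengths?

With common denominator 2^3 = 8: Σ 2^(−ℓᵢ) = 2/8 + 1/8 + 1/8 + 1/8 + 2/8 + 1/8 + 1/8 = 9/8 = 1.125.

1.125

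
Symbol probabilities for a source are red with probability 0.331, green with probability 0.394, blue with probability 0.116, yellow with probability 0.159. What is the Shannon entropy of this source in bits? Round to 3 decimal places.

H = −Σ pᵢ log₂ pᵢ.
−0.331·log₂(0.331) = 0.5280
−0.394·log₂(0.394) = 0.5294
−0.116·log₂(0.116) = 0.3605
−0.159·log₂(0.159) = 0.4218
Sum ≈ 1.8397 → 1.840 bits.

1.840 bits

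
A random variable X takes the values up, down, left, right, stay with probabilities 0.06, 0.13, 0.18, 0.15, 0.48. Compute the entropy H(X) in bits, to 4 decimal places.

1.9903 bits

H = −Σ pᵢ log₂ pᵢ.
−0.06·log₂(0.06) = 0.2435
−0.13·log₂(0.13) = 0.3826
−0.18·log₂(0.18) = 0.4453
−0.15·log₂(0.15) = 0.4105
−0.48·log₂(0.48) = 0.5083
Sum ≈ 1.9903 → 1.9903 bits.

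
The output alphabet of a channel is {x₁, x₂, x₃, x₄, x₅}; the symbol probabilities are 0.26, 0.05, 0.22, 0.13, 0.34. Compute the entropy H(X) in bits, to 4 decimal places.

2.1138 bits

H = −Σ pᵢ log₂ pᵢ.
−0.26·log₂(0.26) = 0.5053
−0.05·log₂(0.05) = 0.2161
−0.22·log₂(0.22) = 0.4806
−0.13·log₂(0.13) = 0.3826
−0.34·log₂(0.34) = 0.5292
Sum ≈ 2.1138 → 2.1138 bits.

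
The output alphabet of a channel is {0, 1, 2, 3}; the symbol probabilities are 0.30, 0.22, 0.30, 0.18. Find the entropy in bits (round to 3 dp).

1.968 bits

H = −Σ pᵢ log₂ pᵢ.
−0.30·log₂(0.30) = 0.5211
−0.22·log₂(0.22) = 0.4806
−0.30·log₂(0.30) = 0.5211
−0.18·log₂(0.18) = 0.4453
Sum ≈ 1.9681 → 1.968 bits.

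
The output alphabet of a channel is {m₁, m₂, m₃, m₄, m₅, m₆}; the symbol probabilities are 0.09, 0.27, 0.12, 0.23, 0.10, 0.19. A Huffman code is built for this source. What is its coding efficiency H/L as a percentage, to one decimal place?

Entropy H = −Σ p log₂ p ≈ 2.4648 bits.
Huffman merges: 9/100+1/10→19/100; 3/25+19/100→31/100; 19/100+23/100→21/50; 27/100+31/100→29/50; 21/50+29/50→1. L = 5/2 ≈ 2.5000.
Efficiency = H/L = 2.4648/2.5000 = 98.6%.

98.6%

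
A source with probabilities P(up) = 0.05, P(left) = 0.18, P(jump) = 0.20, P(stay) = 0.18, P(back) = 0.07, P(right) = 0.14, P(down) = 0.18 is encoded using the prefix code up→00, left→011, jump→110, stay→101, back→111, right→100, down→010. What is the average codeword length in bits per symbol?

2.95 bits/symbol

L̄ = Σ pᵢ·ℓᵢ = 0.05·2 + 0.18·3 + 0.20·3 + 0.18·3 + 0.07·3 + 0.14·3 + 0.18·3 = 2.95 bits/symbol.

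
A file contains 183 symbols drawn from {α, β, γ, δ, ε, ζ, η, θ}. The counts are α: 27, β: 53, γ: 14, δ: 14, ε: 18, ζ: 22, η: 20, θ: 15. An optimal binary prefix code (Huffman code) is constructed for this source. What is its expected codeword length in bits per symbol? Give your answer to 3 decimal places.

Probabilities are the counts divided by 183.
Repeatedly combine the two least-probable nodes; the expected code length is the sum of the merged weights.
merge 14/183 + 14/183 → 28/183
merge 5/61 + 6/61 → 11/61
merge 20/183 + 22/183 → 14/61
merge 9/61 + 28/183 → 55/183
merge 11/61 + 14/61 → 25/61
merge 53/183 + 55/183 → 36/61
merge 25/61 + 36/61 → 1
L = 28/183 + 11/61 + 14/61 + 55/183 + 25/61 + 36/61 + 1 = 524/183 ≈ 2.863 bits/symbol.

2.863 bits/symbol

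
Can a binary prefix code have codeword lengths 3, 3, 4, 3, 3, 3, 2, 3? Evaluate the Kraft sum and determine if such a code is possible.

1.0625; no

With common denominator 2^4 = 16: Σ 2^(−ℓᵢ) = 2/16 + 2/16 + 1/16 + 2/16 + 2/16 + 2/16 + 4/16 + 2/16 = 17/16 = 1.0625.
Kraft's inequality requires Σ ≤ 1; here Σ = 1.0625 > 1, so no such prefix code exists.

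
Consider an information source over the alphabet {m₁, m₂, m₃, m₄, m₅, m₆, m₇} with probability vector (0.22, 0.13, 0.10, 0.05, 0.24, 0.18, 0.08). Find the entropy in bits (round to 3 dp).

H = −Σ pᵢ log₂ pᵢ.
−0.22·log₂(0.22) = 0.4806
−0.13·log₂(0.13) = 0.3826
−0.10·log₂(0.10) = 0.3322
−0.05·log₂(0.05) = 0.2161
−0.24·log₂(0.24) = 0.4941
−0.18·log₂(0.18) = 0.4453
−0.08·log₂(0.08) = 0.2915
Sum ≈ 2.6425 → 2.642 bits.

2.642 bits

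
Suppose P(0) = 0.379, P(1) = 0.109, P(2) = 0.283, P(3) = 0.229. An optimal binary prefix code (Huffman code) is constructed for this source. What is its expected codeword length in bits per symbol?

Repeatedly combine the two least-probable nodes; the expected code length is the sum of the merged weights.
merge 109/1000 + 229/1000 → 169/500
merge 283/1000 + 169/500 → 621/1000
merge 379/1000 + 621/1000 → 1
L = 169/500 + 621/1000 + 1 = 1959/1000 = 1.959 bits/symbol.

1.959 bits/symbol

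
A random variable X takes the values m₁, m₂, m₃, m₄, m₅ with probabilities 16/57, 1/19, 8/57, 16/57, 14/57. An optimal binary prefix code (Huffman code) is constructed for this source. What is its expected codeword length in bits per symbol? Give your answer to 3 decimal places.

2.193 bits/symbol

Repeatedly combine the two least-probable nodes; the expected code length is the sum of the merged weights.
merge 1/19 + 8/57 → 11/57
merge 11/57 + 14/57 → 25/57
merge 16/57 + 16/57 → 32/57
merge 25/57 + 32/57 → 1
L = 11/57 + 25/57 + 32/57 + 1 = 125/57 ≈ 2.193 bits/symbol.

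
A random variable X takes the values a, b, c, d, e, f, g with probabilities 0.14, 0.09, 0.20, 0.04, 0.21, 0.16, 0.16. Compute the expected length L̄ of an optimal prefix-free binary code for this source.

2.72 bits/symbol

Repeatedly combine the two least-probable nodes; the expected code length is the sum of the merged weights.
merge 1/25 + 9/100 → 13/100
merge 13/100 + 7/50 → 27/100
merge 4/25 + 4/25 → 8/25
merge 1/5 + 21/100 → 41/100
merge 27/100 + 8/25 → 59/100
merge 41/100 + 59/100 → 1
L = 13/100 + 27/100 + 8/25 + 41/100 + 59/100 + 1 = 68/25 = 2.72 bits/symbol.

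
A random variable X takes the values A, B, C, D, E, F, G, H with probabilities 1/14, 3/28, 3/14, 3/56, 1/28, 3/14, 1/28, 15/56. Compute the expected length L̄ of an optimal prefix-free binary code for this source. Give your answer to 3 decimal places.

Repeatedly combine the two least-probable nodes; the expected code length is the sum of the merged weights.
merge 1/28 + 1/28 → 1/14
merge 3/56 + 1/14 → 1/8
merge 1/14 + 3/28 → 5/28
merge 1/8 + 5/28 → 17/56
merge 3/14 + 3/14 → 3/7
merge 15/56 + 17/56 → 4/7
merge 3/7 + 4/7 → 1
L = 1/14 + 1/8 + 5/28 + 17/56 + 3/7 + 4/7 + 1 = 75/28 ≈ 2.679 bits/symbol.

2.679 bits/symbol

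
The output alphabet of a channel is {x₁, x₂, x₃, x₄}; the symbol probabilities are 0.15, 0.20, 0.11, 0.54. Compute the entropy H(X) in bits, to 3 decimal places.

1.705 bits

H = −Σ pᵢ log₂ pᵢ.
−0.15·log₂(0.15) = 0.4105
−0.20·log₂(0.20) = 0.4644
−0.11·log₂(0.11) = 0.3503
−0.54·log₂(0.54) = 0.4800
Sum ≈ 1.7053 → 1.705 bits.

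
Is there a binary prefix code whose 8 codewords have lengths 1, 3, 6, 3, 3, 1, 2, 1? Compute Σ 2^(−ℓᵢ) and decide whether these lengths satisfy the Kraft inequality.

2.140625; no

With common denominator 2^6 = 64: Σ 2^(−ℓᵢ) = 32/64 + 8/64 + 1/64 + 8/64 + 8/64 + 32/64 + 16/64 + 32/64 = 137/64 = 2.140625.
Kraft's inequality requires Σ ≤ 1; here Σ = 2.140625 > 1, so no such prefix code exists.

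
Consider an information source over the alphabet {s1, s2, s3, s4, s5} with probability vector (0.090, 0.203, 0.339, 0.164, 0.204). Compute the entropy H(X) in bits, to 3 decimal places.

H = −Σ pᵢ log₂ pᵢ.
−0.090·log₂(0.090) = 0.3127
−0.203·log₂(0.203) = 0.4670
−0.339·log₂(0.339) = 0.5291
−0.164·log₂(0.164) = 0.4278
−0.204·log₂(0.204) = 0.4678
Sum ≈ 2.2043 → 2.204 bits.

2.204 bits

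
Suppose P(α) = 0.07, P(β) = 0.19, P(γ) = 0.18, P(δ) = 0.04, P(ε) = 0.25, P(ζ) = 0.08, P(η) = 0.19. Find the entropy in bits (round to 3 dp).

2.602 bits

H = −Σ pᵢ log₂ pᵢ.
−0.07·log₂(0.07) = 0.2686
−0.19·log₂(0.19) = 0.4552
−0.18·log₂(0.18) = 0.4453
−0.04·log₂(0.04) = 0.1858
−0.25·log₂(0.25) = 0.5000
−0.08·log₂(0.08) = 0.2915
−0.19·log₂(0.19) = 0.4552
Sum ≈ 2.6016 → 2.602 bits.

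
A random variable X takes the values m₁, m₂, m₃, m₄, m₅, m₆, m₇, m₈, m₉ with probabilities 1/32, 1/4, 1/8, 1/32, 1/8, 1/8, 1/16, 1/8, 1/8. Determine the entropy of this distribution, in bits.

2.9375 bits

Each probability is a power of 1/2, so log₂(1/p) is an integer.
H = Σ p·log₂(1/p) = 1/32·5 + 1/4·2 + 1/8·3 + 1/32·5 + 1/8·3 + 1/8·3 + 1/16·4 + 1/8·3 + 1/8·3 = 2.9375 bits.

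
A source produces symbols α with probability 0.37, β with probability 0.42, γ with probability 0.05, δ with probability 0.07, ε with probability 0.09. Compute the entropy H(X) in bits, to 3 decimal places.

1.854 bits

H = −Σ pᵢ log₂ pᵢ.
−0.37·log₂(0.37) = 0.5307
−0.42·log₂(0.42) = 0.5256
−0.05·log₂(0.05) = 0.2161
−0.07·log₂(0.07) = 0.2686
−0.09·log₂(0.09) = 0.3127
Sum ≈ 1.8537 → 1.854 bits.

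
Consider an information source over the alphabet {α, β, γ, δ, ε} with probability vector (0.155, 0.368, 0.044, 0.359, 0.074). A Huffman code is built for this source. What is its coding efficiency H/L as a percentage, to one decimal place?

Entropy H = −Σ p log₂ p ≈ 1.9545 bits.
Huffman merges: 11/250+37/500→59/500; 59/500+31/200→273/1000; 273/1000+359/1000→79/125; 46/125+79/125→1. L = 2023/1000 ≈ 2.0230.
Efficiency = H/L = 1.9545/2.0230 = 96.6%.

96.6%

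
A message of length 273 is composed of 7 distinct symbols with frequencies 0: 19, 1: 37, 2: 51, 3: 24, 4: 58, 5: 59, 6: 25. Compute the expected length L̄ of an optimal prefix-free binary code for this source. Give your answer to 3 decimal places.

2.729 bits/symbol

Probabilities are the counts divided by 273.
Repeatedly combine the two least-probable nodes; the expected code length is the sum of the merged weights.
merge 19/273 + 8/91 → 43/273
merge 25/273 + 37/273 → 62/273
merge 43/273 + 17/91 → 94/273
merge 58/273 + 59/273 → 3/7
merge 62/273 + 94/273 → 4/7
merge 3/7 + 4/7 → 1
L = 43/273 + 62/273 + 94/273 + 3/7 + 4/7 + 1 = 745/273 ≈ 2.729 bits/symbol.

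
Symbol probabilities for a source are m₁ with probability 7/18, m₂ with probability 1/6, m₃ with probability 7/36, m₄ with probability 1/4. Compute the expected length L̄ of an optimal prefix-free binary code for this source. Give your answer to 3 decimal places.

1.972 bits/symbol

Repeatedly combine the two least-probable nodes; the expected code length is the sum of the merged weights.
merge 1/6 + 7/36 → 13/36
merge 1/4 + 13/36 → 11/18
merge 7/18 + 11/18 → 1
L = 13/36 + 11/18 + 1 = 71/36 ≈ 1.972 bits/symbol.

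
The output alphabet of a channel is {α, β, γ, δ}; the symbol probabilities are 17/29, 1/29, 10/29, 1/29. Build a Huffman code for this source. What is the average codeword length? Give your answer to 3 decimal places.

1.483 bits/symbol

Repeatedly combine the two least-probable nodes; the expected code length is the sum of the merged weights.
merge 1/29 + 1/29 → 2/29
merge 2/29 + 10/29 → 12/29
merge 12/29 + 17/29 → 1
L = 2/29 + 12/29 + 1 = 43/29 ≈ 1.483 bits/symbol.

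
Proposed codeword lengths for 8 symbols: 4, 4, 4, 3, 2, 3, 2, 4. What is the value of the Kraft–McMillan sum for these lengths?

With common denominator 2^4 = 16: Σ 2^(−ℓᵢ) = 1/16 + 1/16 + 1/16 + 2/16 + 4/16 + 2/16 + 4/16 + 1/16 = 16/16 = 1.

1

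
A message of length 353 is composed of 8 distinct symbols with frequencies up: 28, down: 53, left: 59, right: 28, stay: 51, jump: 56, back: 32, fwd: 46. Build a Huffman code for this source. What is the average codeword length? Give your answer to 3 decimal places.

2.992 bits/symbol

Probabilities are the counts divided by 353.
Repeatedly combine the two least-probable nodes; the expected code length is the sum of the merged weights.
merge 28/353 + 28/353 → 56/353
merge 32/353 + 46/353 → 78/353
merge 51/353 + 53/353 → 104/353
merge 56/353 + 56/353 → 112/353
merge 59/353 + 78/353 → 137/353
merge 104/353 + 112/353 → 216/353
merge 137/353 + 216/353 → 1
L = 56/353 + 78/353 + 104/353 + 112/353 + 137/353 + 216/353 + 1 = 1056/353 ≈ 2.992 bits/symbol.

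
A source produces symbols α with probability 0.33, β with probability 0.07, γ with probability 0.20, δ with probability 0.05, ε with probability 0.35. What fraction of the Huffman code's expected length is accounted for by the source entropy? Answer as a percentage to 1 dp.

96.0%

Entropy H = −Σ p log₂ p ≈ 2.0070 bits.
Huffman merges: 1/20+7/100→3/25; 3/25+1/5→8/25; 8/25+33/100→13/20; 7/20+13/20→1. L = 209/100 ≈ 2.0900.
Efficiency = H/L = 2.0070/2.0900 = 96.0%.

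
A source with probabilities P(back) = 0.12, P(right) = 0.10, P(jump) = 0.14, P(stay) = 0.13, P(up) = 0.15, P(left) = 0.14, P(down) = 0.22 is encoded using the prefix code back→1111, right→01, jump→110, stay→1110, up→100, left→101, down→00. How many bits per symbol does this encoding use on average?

2.93 bits/symbol

L̄ = Σ pᵢ·ℓᵢ = 0.12·4 + 0.10·2 + 0.14·3 + 0.13·4 + 0.15·3 + 0.14·3 + 0.22·2 = 2.93 bits/symbol.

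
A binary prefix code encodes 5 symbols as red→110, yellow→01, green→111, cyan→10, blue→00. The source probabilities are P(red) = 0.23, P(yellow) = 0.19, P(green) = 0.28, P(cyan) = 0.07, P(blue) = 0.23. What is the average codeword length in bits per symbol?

2.51 bits/symbol

L̄ = Σ pᵢ·ℓᵢ = 0.23·3 + 0.19·2 + 0.28·3 + 0.07·2 + 0.23·2 = 2.51 bits/symbol.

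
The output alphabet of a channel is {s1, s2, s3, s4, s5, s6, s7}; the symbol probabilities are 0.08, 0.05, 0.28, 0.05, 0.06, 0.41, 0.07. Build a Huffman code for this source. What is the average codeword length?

2.31 bits/symbol

Repeatedly combine the two least-probable nodes; the expected code length is the sum of the merged weights.
merge 1/20 + 1/20 → 1/10
merge 3/50 + 7/100 → 13/100
merge 2/25 + 1/10 → 9/50
merge 13/100 + 9/50 → 31/100
merge 7/25 + 31/100 → 59/100
merge 41/100 + 59/100 → 1
L = 1/10 + 13/100 + 9/50 + 31/100 + 59/100 + 1 = 231/100 = 2.31 bits/symbol.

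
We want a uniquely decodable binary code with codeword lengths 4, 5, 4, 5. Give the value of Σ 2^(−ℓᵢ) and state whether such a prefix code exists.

0.1875; yes

With common denominator 2^5 = 32: Σ 2^(−ℓᵢ) = 2/32 + 1/32 + 2/32 + 1/32 = 6/32 = 0.1875.
Kraft's inequality requires Σ ≤ 1; here Σ = 0.1875 ≤ 1, so such a prefix code exists.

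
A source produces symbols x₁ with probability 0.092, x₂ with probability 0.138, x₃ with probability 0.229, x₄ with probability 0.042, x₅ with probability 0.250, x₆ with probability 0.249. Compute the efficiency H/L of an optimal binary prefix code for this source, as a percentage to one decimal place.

Entropy H = −Σ p log₂ p ≈ 2.3895 bits.
Huffman merges: 21/500+23/250→67/500; 67/500+69/500→34/125; 229/1000+249/1000→239/500; 1/4+34/125→261/500; 239/500+261/500→1. L = 1203/500 ≈ 2.4060.
Efficiency = H/L = 2.3895/2.4060 = 99.3%.

99.3%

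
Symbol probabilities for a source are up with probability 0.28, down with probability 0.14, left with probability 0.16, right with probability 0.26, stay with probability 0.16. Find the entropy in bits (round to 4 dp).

H = −Σ pᵢ log₂ pᵢ.
−0.28·log₂(0.28) = 0.5142
−0.14·log₂(0.14) = 0.3971
−0.16·log₂(0.16) = 0.4230
−0.26·log₂(0.26) = 0.5053
−0.16·log₂(0.16) = 0.4230
Sum ≈ 2.2627 → 2.2627 bits.

2.2627 bits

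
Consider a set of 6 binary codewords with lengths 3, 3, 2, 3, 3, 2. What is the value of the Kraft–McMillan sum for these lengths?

1

With common denominator 2^3 = 8: Σ 2^(−ℓᵢ) = 1/8 + 1/8 + 2/8 + 1/8 + 1/8 + 2/8 = 8/8 = 1.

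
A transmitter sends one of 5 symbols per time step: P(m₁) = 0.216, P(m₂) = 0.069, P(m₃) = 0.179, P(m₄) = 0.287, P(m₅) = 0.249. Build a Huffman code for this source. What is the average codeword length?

Repeatedly combine the two least-probable nodes; the expected code length is the sum of the merged weights.
merge 69/1000 + 179/1000 → 31/125
merge 27/125 + 31/125 → 58/125
merge 249/1000 + 287/1000 → 67/125
merge 58/125 + 67/125 → 1
L = 31/125 + 58/125 + 67/125 + 1 = 281/125 = 2.248 bits/symbol.

2.248 bits/symbol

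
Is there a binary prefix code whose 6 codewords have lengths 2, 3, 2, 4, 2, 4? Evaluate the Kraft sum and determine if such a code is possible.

With common denominator 2^4 = 16: Σ 2^(−ℓᵢ) = 4/16 + 2/16 + 4/16 + 1/16 + 4/16 + 1/16 = 16/16 = 1.
Kraft's inequality requires Σ ≤ 1; here Σ = 1 ≤ 1, so such a prefix code exists.

1; yes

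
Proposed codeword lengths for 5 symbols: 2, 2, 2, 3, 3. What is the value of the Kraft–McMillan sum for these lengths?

With common denominator 2^3 = 8: Σ 2^(−ℓᵢ) = 2/8 + 2/8 + 2/8 + 1/8 + 1/8 = 8/8 = 1.

1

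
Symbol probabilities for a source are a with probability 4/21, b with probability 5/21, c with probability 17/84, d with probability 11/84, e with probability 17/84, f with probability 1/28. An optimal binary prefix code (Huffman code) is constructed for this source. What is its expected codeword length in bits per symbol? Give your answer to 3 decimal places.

2.524 bits/symbol

Repeatedly combine the two least-probable nodes; the expected code length is the sum of the merged weights.
merge 1/28 + 11/84 → 1/6
merge 1/6 + 4/21 → 5/14
merge 17/84 + 17/84 → 17/42
merge 5/21 + 5/14 → 25/42
merge 17/42 + 25/42 → 1
L = 1/6 + 5/14 + 17/42 + 25/42 + 1 = 53/21 ≈ 2.524 bits/symbol.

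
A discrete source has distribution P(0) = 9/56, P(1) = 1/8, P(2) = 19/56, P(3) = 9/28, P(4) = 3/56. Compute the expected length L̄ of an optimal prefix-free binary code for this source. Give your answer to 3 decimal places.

Repeatedly combine the two least-probable nodes; the expected code length is the sum of the merged weights.
merge 3/56 + 1/8 → 5/28
merge 9/56 + 5/28 → 19/56
merge 9/28 + 19/56 → 37/56
merge 19/56 + 37/56 → 1
L = 5/28 + 19/56 + 37/56 + 1 = 61/28 ≈ 2.179 bits/symbol.

2.179 bits/symbol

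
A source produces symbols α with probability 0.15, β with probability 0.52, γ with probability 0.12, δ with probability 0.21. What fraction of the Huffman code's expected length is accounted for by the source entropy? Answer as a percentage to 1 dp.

99.5%

Entropy H = −Σ p log₂ p ≈ 1.7410 bits.
Huffman merges: 3/25+3/20→27/100; 21/100+27/100→12/25; 12/25+13/25→1. L = 7/4 ≈ 1.7500.
Efficiency = H/L = 1.7410/1.7500 = 99.5%.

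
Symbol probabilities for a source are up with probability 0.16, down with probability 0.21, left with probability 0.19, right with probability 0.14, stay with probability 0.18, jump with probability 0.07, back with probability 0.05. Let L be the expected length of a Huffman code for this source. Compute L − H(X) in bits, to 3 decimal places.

Entropy H = −Σ p log₂ p ≈ 2.6781 bits.
Huffman merges: 1/20+7/100→3/25; 3/25+7/50→13/50; 4/25+9/50→17/50; 19/100+21/100→2/5; 13/50+17/50→3/5; 2/5+3/5→1. L = 68/25 ≈ 2.7200.
L − H = 2.7200 − 2.6781 = 0.042 bits.

0.042 bits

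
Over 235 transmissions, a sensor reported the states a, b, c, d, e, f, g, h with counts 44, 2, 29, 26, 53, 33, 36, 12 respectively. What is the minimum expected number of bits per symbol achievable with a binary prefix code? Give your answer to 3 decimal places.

2.817 bits/symbol

Probabilities are the counts divided by 235.
Repeatedly combine the two least-probable nodes; the expected code length is the sum of the merged weights.
merge 2/235 + 12/235 → 14/235
merge 14/235 + 26/235 → 8/47
merge 29/235 + 33/235 → 62/235
merge 36/235 + 8/47 → 76/235
merge 44/235 + 53/235 → 97/235
merge 62/235 + 76/235 → 138/235
merge 97/235 + 138/235 → 1
L = 14/235 + 8/47 + 62/235 + 76/235 + 97/235 + 138/235 + 1 = 662/235 ≈ 2.817 bits/symbol.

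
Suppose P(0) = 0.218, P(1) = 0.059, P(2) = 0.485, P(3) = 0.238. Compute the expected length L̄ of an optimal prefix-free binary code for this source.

1.792 bits/symbol

Repeatedly combine the two least-probable nodes; the expected code length is the sum of the merged weights.
merge 59/1000 + 109/500 → 277/1000
merge 119/500 + 277/1000 → 103/200
merge 97/200 + 103/200 → 1
L = 277/1000 + 103/200 + 1 = 224/125 = 1.792 bits/symbol.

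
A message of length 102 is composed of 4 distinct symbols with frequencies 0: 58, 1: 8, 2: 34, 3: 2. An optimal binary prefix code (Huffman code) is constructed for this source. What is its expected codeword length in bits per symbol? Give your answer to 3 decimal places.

Probabilities are the counts divided by 102.
Repeatedly combine the two least-probable nodes; the expected code length is the sum of the merged weights.
merge 1/51 + 4/51 → 5/51
merge 5/51 + 1/3 → 22/51
merge 22/51 + 29/51 → 1
L = 5/51 + 22/51 + 1 = 26/17 ≈ 1.529 bits/symbol.

1.529 bits/symbol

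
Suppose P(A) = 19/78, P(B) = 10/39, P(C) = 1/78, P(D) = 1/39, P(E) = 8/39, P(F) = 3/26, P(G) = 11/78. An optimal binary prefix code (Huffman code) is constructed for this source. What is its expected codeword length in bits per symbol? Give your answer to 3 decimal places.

Repeatedly combine the two least-probable nodes; the expected code length is the sum of the merged weights.
merge 1/78 + 1/39 → 1/26
merge 1/26 + 3/26 → 2/13
merge 11/78 + 2/13 → 23/78
merge 8/39 + 19/78 → 35/78
merge 10/39 + 23/78 → 43/78
merge 35/78 + 43/78 → 1
L = 1/26 + 2/13 + 23/78 + 35/78 + 43/78 + 1 = 97/39 ≈ 2.487 bits/symbol.

2.487 bits/symbol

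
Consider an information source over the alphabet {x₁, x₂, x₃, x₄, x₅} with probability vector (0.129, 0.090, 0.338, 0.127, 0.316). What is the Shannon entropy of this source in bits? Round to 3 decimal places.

H = −Σ pᵢ log₂ pᵢ.
−0.129·log₂(0.129) = 0.3811
−0.090·log₂(0.090) = 0.3127
−0.338·log₂(0.338) = 0.5289
−0.127·log₂(0.127) = 0.3781
−0.316·log₂(0.316) = 0.5252
Sum ≈ 2.1260 → 2.126 bits.

2.126 bits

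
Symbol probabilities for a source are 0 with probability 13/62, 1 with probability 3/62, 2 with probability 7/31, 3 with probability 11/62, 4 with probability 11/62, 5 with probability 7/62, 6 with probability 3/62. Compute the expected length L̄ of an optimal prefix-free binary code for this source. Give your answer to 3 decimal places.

Repeatedly combine the two least-probable nodes; the expected code length is the sum of the merged weights.
merge 3/62 + 3/62 → 3/31
merge 3/31 + 7/62 → 13/62
merge 11/62 + 11/62 → 11/31
merge 13/62 + 13/62 → 13/31
merge 7/31 + 11/31 → 18/31
merge 13/31 + 18/31 → 1
L = 3/31 + 13/62 + 11/31 + 13/31 + 18/31 + 1 = 165/62 ≈ 2.661 bits/symbol.

2.661 bits/symbol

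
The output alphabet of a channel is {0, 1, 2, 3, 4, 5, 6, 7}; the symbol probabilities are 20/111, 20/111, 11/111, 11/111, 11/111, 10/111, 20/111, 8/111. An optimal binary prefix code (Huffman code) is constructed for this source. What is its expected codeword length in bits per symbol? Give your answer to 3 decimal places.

2.982 bits/symbol

Repeatedly combine the two least-probable nodes; the expected code length is the sum of the merged weights.
merge 8/111 + 10/111 → 6/37
merge 11/111 + 11/111 → 22/111
merge 11/111 + 6/37 → 29/111
merge 20/111 + 20/111 → 40/111
merge 20/111 + 22/111 → 14/37
merge 29/111 + 40/111 → 23/37
merge 14/37 + 23/37 → 1
L = 6/37 + 22/111 + 29/111 + 40/111 + 14/37 + 23/37 + 1 = 331/111 ≈ 2.982 bits/symbol.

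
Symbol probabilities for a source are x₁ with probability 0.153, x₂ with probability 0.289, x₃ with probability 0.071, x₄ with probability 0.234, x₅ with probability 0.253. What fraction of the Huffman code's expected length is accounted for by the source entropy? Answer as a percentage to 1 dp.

Entropy H = −Σ p log₂ p ≈ 2.1949 bits.
Huffman merges: 71/1000+153/1000→28/125; 28/125+117/500→229/500; 253/1000+289/1000→271/500; 229/500+271/500→1. L = 278/125 ≈ 2.2240.
Efficiency = H/L = 2.1949/2.2240 = 98.7%.

98.7%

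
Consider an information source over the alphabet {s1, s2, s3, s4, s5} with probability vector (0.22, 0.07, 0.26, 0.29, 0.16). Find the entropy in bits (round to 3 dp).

2.195 bits

H = −Σ pᵢ log₂ pᵢ.
−0.22·log₂(0.22) = 0.4806
−0.07·log₂(0.07) = 0.2686
−0.26·log₂(0.26) = 0.5053
−0.29·log₂(0.29) = 0.5179
−0.16·log₂(0.16) = 0.4230
Sum ≈ 2.1953 → 2.195 bits.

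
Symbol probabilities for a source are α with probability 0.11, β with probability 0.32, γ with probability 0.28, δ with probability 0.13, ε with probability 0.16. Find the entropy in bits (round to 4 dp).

H = −Σ pᵢ log₂ pᵢ.
−0.11·log₂(0.11) = 0.3503
−0.32·log₂(0.32) = 0.5260
−0.28·log₂(0.28) = 0.5142
−0.13·log₂(0.13) = 0.3826
−0.16·log₂(0.16) = 0.4230
Sum ≈ 2.1962 → 2.1962 bits.

2.1962 bits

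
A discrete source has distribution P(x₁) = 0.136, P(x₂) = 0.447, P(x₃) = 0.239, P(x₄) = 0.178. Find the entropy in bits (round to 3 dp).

1.847 bits

H = −Σ pᵢ log₂ pᵢ.
−0.136·log₂(0.136) = 0.3915
−0.447·log₂(0.447) = 0.5193
−0.239·log₂(0.239) = 0.4935
−0.178·log₂(0.178) = 0.4432
Sum ≈ 1.8475 → 1.847 bits.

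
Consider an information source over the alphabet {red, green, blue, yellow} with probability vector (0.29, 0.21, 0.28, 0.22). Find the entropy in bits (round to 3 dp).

H = −Σ pᵢ log₂ pᵢ.
−0.29·log₂(0.29) = 0.5179
−0.21·log₂(0.21) = 0.4728
−0.28·log₂(0.28) = 0.5142
−0.22·log₂(0.22) = 0.4806
Sum ≈ 1.9855 → 1.986 bits.

1.986 bits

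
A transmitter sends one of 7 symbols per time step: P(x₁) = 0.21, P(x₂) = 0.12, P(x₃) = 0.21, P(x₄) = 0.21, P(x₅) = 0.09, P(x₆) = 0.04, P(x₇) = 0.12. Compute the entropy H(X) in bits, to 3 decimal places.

H = −Σ pᵢ log₂ pᵢ.
−0.21·log₂(0.21) = 0.4728
−0.12·log₂(0.12) = 0.3671
−0.21·log₂(0.21) = 0.4728
−0.21·log₂(0.21) = 0.4728
−0.09·log₂(0.09) = 0.3127
−0.04·log₂(0.04) = 0.1858
−0.12·log₂(0.12) = 0.3671
Sum ≈ 2.6510 → 2.651 bits.

2.651 bits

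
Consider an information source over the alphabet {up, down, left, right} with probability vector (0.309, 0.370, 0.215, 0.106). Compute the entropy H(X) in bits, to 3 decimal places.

1.874 bits

H = −Σ pᵢ log₂ pᵢ.
−0.309·log₂(0.309) = 0.5235
−0.370·log₂(0.370) = 0.5307
−0.215·log₂(0.215) = 0.4768
−0.106·log₂(0.106) = 0.3432
Sum ≈ 1.8743 → 1.874 bits.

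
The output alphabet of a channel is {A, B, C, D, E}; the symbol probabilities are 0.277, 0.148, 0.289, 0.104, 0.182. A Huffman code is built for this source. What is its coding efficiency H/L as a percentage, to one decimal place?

98.8%

Entropy H = −Σ p log₂ p ≈ 2.2255 bits.
Huffman merges: 13/125+37/250→63/250; 91/500+63/250→217/500; 277/1000+289/1000→283/500; 217/500+283/500→1. L = 563/250 ≈ 2.2520.
Efficiency = H/L = 2.2255/2.2520 = 98.8%.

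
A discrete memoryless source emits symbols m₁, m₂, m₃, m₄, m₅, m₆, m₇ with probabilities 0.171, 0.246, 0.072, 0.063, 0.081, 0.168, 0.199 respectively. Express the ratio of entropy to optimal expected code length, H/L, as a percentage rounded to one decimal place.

98.4%

Entropy H = −Σ p log₂ p ≈ 2.6475 bits.
Huffman merges: 63/1000+9/125→27/200; 81/1000+27/200→27/125; 21/125+171/1000→339/1000; 199/1000+27/125→83/200; 123/500+339/1000→117/200; 83/200+117/200→1. L = 269/100 ≈ 2.6900.
Efficiency = H/L = 2.6475/2.6900 = 98.4%.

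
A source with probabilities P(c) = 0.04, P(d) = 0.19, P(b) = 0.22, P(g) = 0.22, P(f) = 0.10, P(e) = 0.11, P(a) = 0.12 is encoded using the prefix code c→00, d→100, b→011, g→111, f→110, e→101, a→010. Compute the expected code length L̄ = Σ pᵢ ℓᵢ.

2.96 bits/symbol

L̄ = Σ pᵢ·ℓᵢ = 0.04·2 + 0.19·3 + 0.22·3 + 0.22·3 + 0.10·3 + 0.11·3 + 0.12·3 = 2.96 bits/symbol.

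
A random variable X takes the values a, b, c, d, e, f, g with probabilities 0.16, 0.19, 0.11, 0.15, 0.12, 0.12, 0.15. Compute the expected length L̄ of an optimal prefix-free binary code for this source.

2.81 bits/symbol

Repeatedly combine the two least-probable nodes; the expected code length is the sum of the merged weights.
merge 11/100 + 3/25 → 23/100
merge 3/25 + 3/20 → 27/100
merge 3/20 + 4/25 → 31/100
merge 19/100 + 23/100 → 21/50
merge 27/100 + 31/100 → 29/50
merge 21/50 + 29/50 → 1
L = 23/100 + 27/100 + 31/100 + 21/50 + 29/50 + 1 = 281/100 = 2.81 bits/symbol.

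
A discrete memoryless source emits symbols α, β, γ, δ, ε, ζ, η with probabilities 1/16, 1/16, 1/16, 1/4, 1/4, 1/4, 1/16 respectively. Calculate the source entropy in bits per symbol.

Each probability is a power of 1/2, so log₂(1/p) is an integer.
H = Σ p·log₂(1/p) = 1/16·4 + 1/16·4 + 1/16·4 + 1/4·2 + 1/4·2 + 1/4·2 + 1/16·4 = 2.5 bits.

2.5 bits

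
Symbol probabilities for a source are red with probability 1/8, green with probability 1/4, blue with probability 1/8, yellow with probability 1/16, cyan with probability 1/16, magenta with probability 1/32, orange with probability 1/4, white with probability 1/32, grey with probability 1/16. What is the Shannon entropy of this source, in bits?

Each probability is a power of 1/2, so log₂(1/p) is an integer.
H = Σ p·log₂(1/p) = 1/8·3 + 1/4·2 + 1/8·3 + 1/16·4 + 1/16·4 + 1/32·5 + 1/4·2 + 1/32·5 + 1/16·4 = 2.8125 bits.

2.8125 bits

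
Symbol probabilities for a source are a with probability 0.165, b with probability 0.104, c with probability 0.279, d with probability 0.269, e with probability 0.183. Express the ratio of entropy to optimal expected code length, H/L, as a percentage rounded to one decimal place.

98.7%

Entropy H = −Σ p log₂ p ≈ 2.2403 bits.
Huffman merges: 13/125+33/200→269/1000; 183/1000+269/1000→113/250; 269/1000+279/1000→137/250; 113/250+137/250→1. L = 2269/1000 ≈ 2.2690.
Efficiency = H/L = 2.2403/2.2690 = 98.7%.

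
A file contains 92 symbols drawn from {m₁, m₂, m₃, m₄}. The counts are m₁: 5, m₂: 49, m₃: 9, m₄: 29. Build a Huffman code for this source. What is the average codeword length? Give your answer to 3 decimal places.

1.620 bits/symbol

Probabilities are the counts divided by 92.
Repeatedly combine the two least-probable nodes; the expected code length is the sum of the merged weights.
merge 5/92 + 9/92 → 7/46
merge 7/46 + 29/92 → 43/92
merge 43/92 + 49/92 → 1
L = 7/46 + 43/92 + 1 = 149/92 ≈ 1.620 bits/symbol.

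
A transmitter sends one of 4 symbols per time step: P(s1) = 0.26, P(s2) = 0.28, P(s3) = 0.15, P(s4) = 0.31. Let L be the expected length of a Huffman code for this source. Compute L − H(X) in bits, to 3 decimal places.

Entropy H = −Σ p log₂ p ≈ 1.9538 bits.
Huffman merges: 3/20+13/50→41/100; 7/25+31/100→59/100; 41/100+59/100→1. L = 2 ≈ 2.0000.
L − H = 2.0000 − 1.9538 = 0.046 bits.

0.046 bits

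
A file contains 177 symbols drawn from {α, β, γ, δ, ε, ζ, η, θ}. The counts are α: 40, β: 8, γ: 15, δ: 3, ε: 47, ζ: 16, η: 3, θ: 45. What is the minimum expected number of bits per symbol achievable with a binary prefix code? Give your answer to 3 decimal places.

Probabilities are the counts divided by 177.
Repeatedly combine the two least-probable nodes; the expected code length is the sum of the merged weights.
merge 1/59 + 1/59 → 2/59
merge 2/59 + 8/177 → 14/177
merge 14/177 + 5/59 → 29/177
merge 16/177 + 29/177 → 15/59
merge 40/177 + 15/59 → 85/177
merge 15/59 + 47/177 → 92/177
merge 85/177 + 92/177 → 1
L = 2/59 + 14/177 + 29/177 + 15/59 + 85/177 + 92/177 + 1 = 448/177 ≈ 2.531 bits/symbol.

2.531 bits/symbol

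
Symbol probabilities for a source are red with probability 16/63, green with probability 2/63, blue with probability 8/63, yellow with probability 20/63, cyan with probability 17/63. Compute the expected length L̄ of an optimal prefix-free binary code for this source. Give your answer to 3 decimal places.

2.159 bits/symbol

Repeatedly combine the two least-probable nodes; the expected code length is the sum of the merged weights.
merge 2/63 + 8/63 → 10/63
merge 10/63 + 16/63 → 26/63
merge 17/63 + 20/63 → 37/63
merge 26/63 + 37/63 → 1
L = 10/63 + 26/63 + 37/63 + 1 = 136/63 ≈ 2.159 bits/symbol.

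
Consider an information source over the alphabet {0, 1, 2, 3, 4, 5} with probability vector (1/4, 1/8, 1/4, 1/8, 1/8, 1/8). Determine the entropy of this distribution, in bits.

2.5 bits

Each probability is a power of 1/2, so log₂(1/p) is an integer.
H = Σ p·log₂(1/p) = 1/4·2 + 1/8·3 + 1/4·2 + 1/8·3 + 1/8·3 + 1/8·3 = 2.5 bits.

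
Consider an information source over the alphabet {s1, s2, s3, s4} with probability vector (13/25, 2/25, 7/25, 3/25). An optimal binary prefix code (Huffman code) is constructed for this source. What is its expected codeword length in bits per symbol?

1.68 bits/symbol

Repeatedly combine the two least-probable nodes; the expected code length is the sum of the merged weights.
merge 2/25 + 3/25 → 1/5
merge 1/5 + 7/25 → 12/25
merge 12/25 + 13/25 → 1
L = 1/5 + 12/25 + 1 = 42/25 = 1.68 bits/symbol.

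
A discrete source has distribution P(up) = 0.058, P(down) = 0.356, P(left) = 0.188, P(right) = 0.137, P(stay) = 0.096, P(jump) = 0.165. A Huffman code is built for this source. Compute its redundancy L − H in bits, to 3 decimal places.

Entropy H = −Σ p log₂ p ≈ 2.3684 bits.
Huffman merges: 29/500+12/125→77/500; 137/1000+77/500→291/1000; 33/200+47/250→353/1000; 291/1000+353/1000→161/250; 89/250+161/250→1. L = 1221/500 ≈ 2.4420.
L − H = 2.4420 − 2.3684 = 0.074 bits.

0.074 bits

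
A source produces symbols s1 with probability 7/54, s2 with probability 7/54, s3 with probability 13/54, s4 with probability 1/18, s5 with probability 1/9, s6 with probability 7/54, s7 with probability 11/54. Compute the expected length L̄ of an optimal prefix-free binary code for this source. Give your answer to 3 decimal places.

Repeatedly combine the two least-probable nodes; the expected code length is the sum of the merged weights.
merge 1/18 + 1/9 → 1/6
merge 7/54 + 7/54 → 7/27
merge 7/54 + 1/6 → 8/27
merge 11/54 + 13/54 → 4/9
merge 7/27 + 8/27 → 5/9
merge 4/9 + 5/9 → 1
L = 1/6 + 7/27 + 8/27 + 4/9 + 5/9 + 1 = 49/18 ≈ 2.722 bits/symbol.

2.722 bits/symbol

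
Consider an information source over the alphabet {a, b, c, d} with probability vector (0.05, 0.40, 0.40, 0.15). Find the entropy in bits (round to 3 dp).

1.684 bits

H = −Σ pᵢ log₂ pᵢ.
−0.05·log₂(0.05) = 0.2161
−0.40·log₂(0.40) = 0.5288
−0.40·log₂(0.40) = 0.5288
−0.15·log₂(0.15) = 0.4105
Sum ≈ 1.6842 → 1.684 bits.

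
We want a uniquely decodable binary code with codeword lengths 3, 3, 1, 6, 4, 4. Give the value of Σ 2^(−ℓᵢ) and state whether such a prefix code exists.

With common denominator 2^6 = 64: Σ 2^(−ℓᵢ) = 8/64 + 8/64 + 32/64 + 1/64 + 4/64 + 4/64 = 57/64 = 0.890625.
Kraft's inequality requires Σ ≤ 1; here Σ = 0.890625 ≤ 1, so such a prefix code exists.

0.890625; yes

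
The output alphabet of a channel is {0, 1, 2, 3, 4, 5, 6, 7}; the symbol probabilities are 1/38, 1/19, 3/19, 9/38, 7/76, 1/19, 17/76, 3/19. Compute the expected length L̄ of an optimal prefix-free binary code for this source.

2.75 bits/symbol

Repeatedly combine the two least-probable nodes; the expected code length is the sum of the merged weights.
merge 1/38 + 1/19 → 3/38
merge 1/19 + 3/38 → 5/38
merge 7/76 + 5/38 → 17/76
merge 3/19 + 3/19 → 6/19
merge 17/76 + 17/76 → 17/38
merge 9/38 + 6/19 → 21/38
merge 17/38 + 21/38 → 1
L = 3/38 + 5/38 + 17/76 + 6/19 + 17/38 + 21/38 + 1 = 11/4 = 2.75 bits/symbol.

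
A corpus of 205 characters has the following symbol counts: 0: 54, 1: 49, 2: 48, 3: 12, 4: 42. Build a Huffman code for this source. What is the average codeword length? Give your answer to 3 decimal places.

Probabilities are the counts divided by 205.
Repeatedly combine the two least-probable nodes; the expected code length is the sum of the merged weights.
merge 12/205 + 42/205 → 54/205
merge 48/205 + 49/205 → 97/205
merge 54/205 + 54/205 → 108/205
merge 97/205 + 108/205 → 1
L = 54/205 + 97/205 + 108/205 + 1 = 464/205 ≈ 2.263 bits/symbol.

2.263 bits/symbol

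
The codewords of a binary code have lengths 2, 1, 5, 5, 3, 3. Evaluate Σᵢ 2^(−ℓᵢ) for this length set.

1.0625

With common denominator 2^5 = 32: Σ 2^(−ℓᵢ) = 8/32 + 16/32 + 1/32 + 1/32 + 4/32 + 4/32 = 34/32 = 1.0625.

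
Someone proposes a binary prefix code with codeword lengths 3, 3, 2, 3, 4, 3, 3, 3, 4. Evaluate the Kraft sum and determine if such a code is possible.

1.125; no

With common denominator 2^4 = 16: Σ 2^(−ℓᵢ) = 2/16 + 2/16 + 4/16 + 2/16 + 1/16 + 2/16 + 2/16 + 2/16 + 1/16 = 18/16 = 1.125.
Kraft's inequality requires Σ ≤ 1; here Σ = 1.125 > 1, so no such prefix code exists.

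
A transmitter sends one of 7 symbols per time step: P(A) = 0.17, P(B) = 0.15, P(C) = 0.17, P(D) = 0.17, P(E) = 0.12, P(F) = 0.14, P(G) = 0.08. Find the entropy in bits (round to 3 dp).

H = −Σ pᵢ log₂ pᵢ.
−0.17·log₂(0.17) = 0.4346
−0.15·log₂(0.15) = 0.4105
−0.17·log₂(0.17) = 0.4346
−0.17·log₂(0.17) = 0.4346
−0.12·log₂(0.12) = 0.3671
−0.14·log₂(0.14) = 0.3971
−0.08·log₂(0.08) = 0.2915
Sum ≈ 2.7700 → 2.770 bits.

2.770 bits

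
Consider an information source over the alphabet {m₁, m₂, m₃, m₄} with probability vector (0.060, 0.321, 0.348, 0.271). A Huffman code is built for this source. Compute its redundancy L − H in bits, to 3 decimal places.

0.173 bits

Entropy H = −Σ p log₂ p ≈ 1.8102 bits.
Huffman merges: 3/50+271/1000→331/1000; 321/1000+331/1000→163/250; 87/250+163/250→1. L = 1983/1000 ≈ 1.9830.
L − H = 1.9830 − 1.8102 = 0.173 bits.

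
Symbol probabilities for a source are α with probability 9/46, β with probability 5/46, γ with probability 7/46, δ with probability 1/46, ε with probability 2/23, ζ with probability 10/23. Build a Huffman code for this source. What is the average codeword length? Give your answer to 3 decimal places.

Repeatedly combine the two least-probable nodes; the expected code length is the sum of the merged weights.
merge 1/46 + 2/23 → 5/46
merge 5/46 + 5/46 → 5/23
merge 7/46 + 9/46 → 8/23
merge 5/23 + 8/23 → 13/23
merge 10/23 + 13/23 → 1
L = 5/46 + 5/23 + 8/23 + 13/23 + 1 = 103/46 ≈ 2.239 bits/symbol.

2.239 bits/symbol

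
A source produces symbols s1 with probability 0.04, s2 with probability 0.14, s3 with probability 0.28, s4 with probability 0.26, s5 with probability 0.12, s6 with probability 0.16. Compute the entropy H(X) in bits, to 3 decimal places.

H = −Σ pᵢ log₂ pᵢ.
−0.04·log₂(0.04) = 0.1858
−0.14·log₂(0.14) = 0.3971
−0.28·log₂(0.28) = 0.5142
−0.26·log₂(0.26) = 0.5053
−0.12·log₂(0.12) = 0.3671
−0.16·log₂(0.16) = 0.4230
Sum ≈ 2.3925 → 2.392 bits.

2.392 bits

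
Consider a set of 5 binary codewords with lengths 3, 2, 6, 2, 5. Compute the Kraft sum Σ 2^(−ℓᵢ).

0.671875

With common denominator 2^6 = 64: Σ 2^(−ℓᵢ) = 8/64 + 16/64 + 1/64 + 16/64 + 2/64 = 43/64 = 0.671875.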